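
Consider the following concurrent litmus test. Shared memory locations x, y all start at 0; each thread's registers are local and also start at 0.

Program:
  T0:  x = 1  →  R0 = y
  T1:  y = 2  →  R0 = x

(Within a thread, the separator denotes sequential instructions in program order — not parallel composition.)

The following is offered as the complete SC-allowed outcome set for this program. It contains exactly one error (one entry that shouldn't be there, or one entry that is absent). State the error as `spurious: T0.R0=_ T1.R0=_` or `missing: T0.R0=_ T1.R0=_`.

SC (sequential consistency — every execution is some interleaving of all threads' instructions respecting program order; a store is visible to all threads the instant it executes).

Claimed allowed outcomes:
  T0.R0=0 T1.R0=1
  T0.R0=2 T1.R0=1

outcome vector order: (T0.R0,T1.R0)
[SC] allowed = {<0 1>; <2 0>; <2 1>}
SC∖claimed = {<2 0>}

missing: T0.R0=2 T1.R0=0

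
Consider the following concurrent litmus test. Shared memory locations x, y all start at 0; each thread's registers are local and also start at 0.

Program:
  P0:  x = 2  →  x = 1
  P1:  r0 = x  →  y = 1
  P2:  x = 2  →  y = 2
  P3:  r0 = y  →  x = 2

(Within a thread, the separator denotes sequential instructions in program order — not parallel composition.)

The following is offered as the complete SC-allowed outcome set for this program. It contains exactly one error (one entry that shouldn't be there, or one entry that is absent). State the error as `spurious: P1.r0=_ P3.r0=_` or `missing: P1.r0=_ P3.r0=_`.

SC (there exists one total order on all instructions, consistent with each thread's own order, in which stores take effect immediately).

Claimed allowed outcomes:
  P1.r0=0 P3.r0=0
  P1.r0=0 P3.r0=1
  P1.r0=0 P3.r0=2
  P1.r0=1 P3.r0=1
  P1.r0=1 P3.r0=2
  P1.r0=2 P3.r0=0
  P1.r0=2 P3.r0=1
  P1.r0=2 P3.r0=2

missing: P1.r0=1 P3.r0=0

outcome vector order: (P1.r0,P3.r0)
SC (9): (0,0); (0,1); (0,2); (1,0); (1,1); (1,2); (2,0); (2,1); (2,2)
SC∖claimed = {(1,0)}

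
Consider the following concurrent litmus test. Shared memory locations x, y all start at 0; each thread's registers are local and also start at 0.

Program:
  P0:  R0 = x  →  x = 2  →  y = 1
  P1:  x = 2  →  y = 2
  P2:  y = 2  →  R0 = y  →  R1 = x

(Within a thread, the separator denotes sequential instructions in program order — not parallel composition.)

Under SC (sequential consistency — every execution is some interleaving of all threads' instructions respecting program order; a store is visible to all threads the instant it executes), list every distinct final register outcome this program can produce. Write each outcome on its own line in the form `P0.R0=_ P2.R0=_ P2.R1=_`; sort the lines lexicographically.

P0.R0=0 P2.R0=1 P2.R1=2
P0.R0=0 P2.R0=2 P2.R1=0
P0.R0=0 P2.R0=2 P2.R1=2
P0.R0=2 P2.R0=1 P2.R1=2
P0.R0=2 P2.R0=2 P2.R1=0
P0.R0=2 P2.R0=2 P2.R1=2

outcome vector order: (P0.R0,P2.R0,P2.R1)
|SC outcomes| = 6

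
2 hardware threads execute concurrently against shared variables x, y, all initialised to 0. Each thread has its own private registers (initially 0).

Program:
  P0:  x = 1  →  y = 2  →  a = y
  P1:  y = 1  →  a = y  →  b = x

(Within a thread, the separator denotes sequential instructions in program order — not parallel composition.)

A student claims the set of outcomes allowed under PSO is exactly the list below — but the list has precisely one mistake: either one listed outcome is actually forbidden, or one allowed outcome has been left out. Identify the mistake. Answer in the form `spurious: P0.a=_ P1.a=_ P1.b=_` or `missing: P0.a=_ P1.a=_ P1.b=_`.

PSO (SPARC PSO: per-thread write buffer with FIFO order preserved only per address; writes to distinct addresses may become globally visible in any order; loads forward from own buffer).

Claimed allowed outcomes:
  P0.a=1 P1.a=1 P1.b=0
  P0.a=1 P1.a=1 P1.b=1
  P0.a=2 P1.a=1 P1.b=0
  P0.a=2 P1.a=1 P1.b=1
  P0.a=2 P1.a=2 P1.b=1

missing: P0.a=2 P1.a=2 P1.b=0

outcome vector order: (P0.a,P1.a,P1.b)
PSO: 6 outcomes — {110; 111; 210; 211; 220; 221}
PSO∖claimed = {220}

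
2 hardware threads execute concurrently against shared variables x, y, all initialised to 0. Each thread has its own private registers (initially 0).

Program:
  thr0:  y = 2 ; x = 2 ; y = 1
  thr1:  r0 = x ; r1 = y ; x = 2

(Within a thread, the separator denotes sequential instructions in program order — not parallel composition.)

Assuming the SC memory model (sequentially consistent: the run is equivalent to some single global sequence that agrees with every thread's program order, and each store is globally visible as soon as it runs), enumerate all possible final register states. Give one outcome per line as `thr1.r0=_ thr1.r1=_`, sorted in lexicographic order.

thr1.r0=0 thr1.r1=0
thr1.r0=0 thr1.r1=1
thr1.r0=0 thr1.r1=2
thr1.r0=2 thr1.r1=1
thr1.r0=2 thr1.r1=2

outcome vector order: (thr1.r0,thr1.r1)
|SC outcomes| = 5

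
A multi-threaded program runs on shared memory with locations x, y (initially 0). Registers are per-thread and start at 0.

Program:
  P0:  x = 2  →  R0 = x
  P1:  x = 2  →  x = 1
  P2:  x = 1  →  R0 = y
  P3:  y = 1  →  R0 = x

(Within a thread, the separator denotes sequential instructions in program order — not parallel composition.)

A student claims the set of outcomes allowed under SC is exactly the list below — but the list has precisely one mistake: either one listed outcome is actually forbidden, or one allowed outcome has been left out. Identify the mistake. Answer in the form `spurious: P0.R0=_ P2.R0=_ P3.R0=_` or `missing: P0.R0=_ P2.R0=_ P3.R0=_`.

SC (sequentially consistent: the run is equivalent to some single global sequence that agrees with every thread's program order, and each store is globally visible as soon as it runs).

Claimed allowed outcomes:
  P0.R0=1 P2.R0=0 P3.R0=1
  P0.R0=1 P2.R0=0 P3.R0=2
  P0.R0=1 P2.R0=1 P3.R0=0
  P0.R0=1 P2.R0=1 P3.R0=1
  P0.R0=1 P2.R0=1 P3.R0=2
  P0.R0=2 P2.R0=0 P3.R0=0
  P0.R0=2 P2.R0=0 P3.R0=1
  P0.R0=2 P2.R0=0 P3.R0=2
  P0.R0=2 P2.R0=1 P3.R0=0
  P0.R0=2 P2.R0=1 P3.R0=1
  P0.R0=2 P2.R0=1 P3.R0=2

outcome vector order: (P0.R0,P2.R0,P3.R0)
[SC] allowed = {1/0/1; 1/0/2; 1/1/0; 1/1/1; 1/1/2; 2/0/1; 2/0/2; 2/1/0; 2/1/1; 2/1/2}
claimed∖SC = {2/0/0}

spurious: P0.R0=2 P2.R0=0 P3.R0=0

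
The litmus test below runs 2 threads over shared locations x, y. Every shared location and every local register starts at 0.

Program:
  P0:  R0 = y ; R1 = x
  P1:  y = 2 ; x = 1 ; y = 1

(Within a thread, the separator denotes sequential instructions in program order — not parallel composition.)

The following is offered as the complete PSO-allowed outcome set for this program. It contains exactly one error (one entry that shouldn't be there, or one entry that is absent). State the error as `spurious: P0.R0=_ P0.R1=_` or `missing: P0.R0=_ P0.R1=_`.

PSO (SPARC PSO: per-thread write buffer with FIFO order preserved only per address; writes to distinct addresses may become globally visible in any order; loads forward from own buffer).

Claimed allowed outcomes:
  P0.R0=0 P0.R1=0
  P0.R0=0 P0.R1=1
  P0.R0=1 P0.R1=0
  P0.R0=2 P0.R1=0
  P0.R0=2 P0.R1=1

outcome vector order: (P0.R0,P0.R1)
PSO: 6 outcomes — {00 01 10 11 20 21}
PSO∖claimed = {11}

missing: P0.R0=1 P0.R1=1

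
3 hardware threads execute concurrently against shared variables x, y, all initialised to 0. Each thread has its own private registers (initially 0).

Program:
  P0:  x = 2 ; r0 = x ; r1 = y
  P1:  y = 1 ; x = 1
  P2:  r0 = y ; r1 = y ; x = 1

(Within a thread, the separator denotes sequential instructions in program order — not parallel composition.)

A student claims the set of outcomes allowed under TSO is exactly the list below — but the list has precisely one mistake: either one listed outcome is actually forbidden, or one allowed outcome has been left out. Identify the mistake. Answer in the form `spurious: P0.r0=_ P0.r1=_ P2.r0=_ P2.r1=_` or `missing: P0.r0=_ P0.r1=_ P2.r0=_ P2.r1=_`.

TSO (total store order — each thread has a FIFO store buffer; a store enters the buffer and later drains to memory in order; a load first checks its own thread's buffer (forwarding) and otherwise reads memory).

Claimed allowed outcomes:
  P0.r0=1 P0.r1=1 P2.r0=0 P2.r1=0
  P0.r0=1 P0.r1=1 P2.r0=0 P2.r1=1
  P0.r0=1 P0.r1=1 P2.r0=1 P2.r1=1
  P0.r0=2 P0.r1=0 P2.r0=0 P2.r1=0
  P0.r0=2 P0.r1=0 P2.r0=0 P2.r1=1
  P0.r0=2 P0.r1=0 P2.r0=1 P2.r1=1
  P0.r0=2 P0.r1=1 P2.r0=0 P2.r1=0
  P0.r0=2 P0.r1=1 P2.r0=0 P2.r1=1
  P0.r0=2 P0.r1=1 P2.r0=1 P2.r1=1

outcome vector order: (P0.r0,P0.r1,P2.r0,P2.r1)
under TSO → 1/0/0/0, 1/1/0/0, 1/1/0/1, 1/1/1/1, 2/0/0/0, 2/0/0/1, 2/0/1/1, 2/1/0/0, 2/1/0/1, 2/1/1/1
TSO∖claimed = {1/0/0/0}

missing: P0.r0=1 P0.r1=0 P2.r0=0 P2.r1=0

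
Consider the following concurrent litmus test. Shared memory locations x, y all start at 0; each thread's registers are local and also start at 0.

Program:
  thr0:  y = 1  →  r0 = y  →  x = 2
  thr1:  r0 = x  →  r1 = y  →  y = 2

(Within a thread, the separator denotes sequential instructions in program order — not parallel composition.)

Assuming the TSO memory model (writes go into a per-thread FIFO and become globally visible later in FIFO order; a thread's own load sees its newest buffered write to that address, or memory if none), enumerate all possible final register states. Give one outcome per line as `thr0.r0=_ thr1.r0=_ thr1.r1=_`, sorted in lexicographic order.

thr0.r0=1 thr1.r0=0 thr1.r1=0
thr0.r0=1 thr1.r0=0 thr1.r1=1
thr0.r0=1 thr1.r0=2 thr1.r1=1
thr0.r0=2 thr1.r0=0 thr1.r1=0
thr0.r0=2 thr1.r0=0 thr1.r1=1

outcome vector order: (thr0.r0,thr1.r0,thr1.r1)
|TSO outcomes| = 5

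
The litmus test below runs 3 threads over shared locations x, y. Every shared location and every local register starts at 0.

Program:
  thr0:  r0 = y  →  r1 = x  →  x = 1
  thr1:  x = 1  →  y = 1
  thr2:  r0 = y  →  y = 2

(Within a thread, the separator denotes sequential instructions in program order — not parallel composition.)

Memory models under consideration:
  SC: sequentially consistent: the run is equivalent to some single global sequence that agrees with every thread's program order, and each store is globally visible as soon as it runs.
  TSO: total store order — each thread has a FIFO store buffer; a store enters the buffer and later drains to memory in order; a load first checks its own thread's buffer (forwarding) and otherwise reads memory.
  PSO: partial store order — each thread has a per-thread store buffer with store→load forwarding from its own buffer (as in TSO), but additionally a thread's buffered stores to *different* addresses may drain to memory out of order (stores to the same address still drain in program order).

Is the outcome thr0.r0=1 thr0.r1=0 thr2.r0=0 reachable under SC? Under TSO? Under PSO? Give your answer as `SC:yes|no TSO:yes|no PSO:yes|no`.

SC:no TSO:no PSO:yes

outcome vector order: (thr0.r0,thr0.r1,thr2.r0)
SC (9): <0 0 0> <0 0 1> <0 1 0> <0 1 1> <1 1 0> <1 1 1> <2 0 0> <2 1 0> <2 1 1>
TSO (9): <0 0 0> <0 0 1> <0 1 0> <0 1 1> <1 1 0> <1 1 1> <2 0 0> <2 1 0> <2 1 1>
PSO (12): <0 0 0> <0 0 1> <0 1 0> <0 1 1> <1 0 0> <1 0 1> <1 1 0> <1 1 1> <2 0 0> <2 0 1> <2 1 0> <2 1 1>
target <1 0 0> ∈ {PSO}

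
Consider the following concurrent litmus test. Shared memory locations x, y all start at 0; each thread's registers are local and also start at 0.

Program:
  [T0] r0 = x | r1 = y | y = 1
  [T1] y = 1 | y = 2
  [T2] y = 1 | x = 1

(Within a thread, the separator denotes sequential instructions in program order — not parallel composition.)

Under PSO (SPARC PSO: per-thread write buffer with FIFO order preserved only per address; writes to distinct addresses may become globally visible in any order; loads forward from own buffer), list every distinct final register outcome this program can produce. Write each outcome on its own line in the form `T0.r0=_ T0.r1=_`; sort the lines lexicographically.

T0.r0=0 T0.r1=0
T0.r0=0 T0.r1=1
T0.r0=0 T0.r1=2
T0.r0=1 T0.r1=0
T0.r0=1 T0.r1=1
T0.r0=1 T0.r1=2

outcome vector order: (T0.r0,T0.r1)
|PSO outcomes| = 6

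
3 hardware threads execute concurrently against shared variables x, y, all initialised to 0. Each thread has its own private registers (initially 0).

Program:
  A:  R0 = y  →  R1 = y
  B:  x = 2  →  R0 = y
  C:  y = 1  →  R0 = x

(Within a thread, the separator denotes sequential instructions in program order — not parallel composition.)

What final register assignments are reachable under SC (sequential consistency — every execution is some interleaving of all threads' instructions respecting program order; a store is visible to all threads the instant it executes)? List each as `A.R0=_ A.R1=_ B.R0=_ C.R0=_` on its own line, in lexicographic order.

outcome vector order: (A.R0,A.R1,B.R0,C.R0)
|SC outcomes| = 9

A.R0=0 A.R1=0 B.R0=0 C.R0=2
A.R0=0 A.R1=0 B.R0=1 C.R0=0
A.R0=0 A.R1=0 B.R0=1 C.R0=2
A.R0=0 A.R1=1 B.R0=0 C.R0=2
A.R0=0 A.R1=1 B.R0=1 C.R0=0
A.R0=0 A.R1=1 B.R0=1 C.R0=2
A.R0=1 A.R1=1 B.R0=0 C.R0=2
A.R0=1 A.R1=1 B.R0=1 C.R0=0
A.R0=1 A.R1=1 B.R0=1 C.R0=2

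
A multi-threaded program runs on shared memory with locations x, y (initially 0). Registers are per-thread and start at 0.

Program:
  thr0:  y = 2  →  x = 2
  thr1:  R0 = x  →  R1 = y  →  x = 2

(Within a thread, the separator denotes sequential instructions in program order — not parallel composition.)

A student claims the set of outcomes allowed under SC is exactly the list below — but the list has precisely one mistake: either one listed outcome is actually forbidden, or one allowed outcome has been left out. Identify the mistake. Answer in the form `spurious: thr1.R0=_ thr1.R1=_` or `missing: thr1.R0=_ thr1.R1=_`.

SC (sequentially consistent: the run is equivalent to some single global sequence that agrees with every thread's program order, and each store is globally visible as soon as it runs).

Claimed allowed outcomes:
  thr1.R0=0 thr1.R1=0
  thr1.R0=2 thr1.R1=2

missing: thr1.R0=0 thr1.R1=2

outcome vector order: (thr1.R0,thr1.R1)
[SC] allowed = {0/0 0/2 2/2}
SC∖claimed = {0/2}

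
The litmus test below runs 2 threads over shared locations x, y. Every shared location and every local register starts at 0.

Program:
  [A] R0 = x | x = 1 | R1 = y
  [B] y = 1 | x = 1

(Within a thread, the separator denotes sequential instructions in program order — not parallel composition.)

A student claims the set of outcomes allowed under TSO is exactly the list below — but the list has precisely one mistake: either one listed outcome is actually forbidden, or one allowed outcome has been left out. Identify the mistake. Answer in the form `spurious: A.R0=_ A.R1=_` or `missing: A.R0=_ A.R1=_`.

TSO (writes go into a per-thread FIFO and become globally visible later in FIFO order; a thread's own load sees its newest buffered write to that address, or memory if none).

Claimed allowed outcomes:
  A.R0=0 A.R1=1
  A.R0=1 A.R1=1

missing: A.R0=0 A.R1=0

outcome vector order: (A.R0,A.R1)
[TSO] allowed = {<0 0>, <0 1>, <1 1>}
TSO∖claimed = {<0 0>}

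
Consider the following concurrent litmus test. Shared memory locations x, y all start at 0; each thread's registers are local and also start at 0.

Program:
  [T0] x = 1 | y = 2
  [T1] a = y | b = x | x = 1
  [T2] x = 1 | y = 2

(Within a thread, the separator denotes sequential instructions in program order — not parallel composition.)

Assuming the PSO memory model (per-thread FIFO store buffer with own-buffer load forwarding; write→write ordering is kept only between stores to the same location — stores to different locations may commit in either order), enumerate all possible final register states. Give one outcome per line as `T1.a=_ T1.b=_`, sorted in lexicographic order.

outcome vector order: (T1.a,T1.b)
|PSO outcomes| = 4

T1.a=0 T1.b=0
T1.a=0 T1.b=1
T1.a=2 T1.b=0
T1.a=2 T1.b=1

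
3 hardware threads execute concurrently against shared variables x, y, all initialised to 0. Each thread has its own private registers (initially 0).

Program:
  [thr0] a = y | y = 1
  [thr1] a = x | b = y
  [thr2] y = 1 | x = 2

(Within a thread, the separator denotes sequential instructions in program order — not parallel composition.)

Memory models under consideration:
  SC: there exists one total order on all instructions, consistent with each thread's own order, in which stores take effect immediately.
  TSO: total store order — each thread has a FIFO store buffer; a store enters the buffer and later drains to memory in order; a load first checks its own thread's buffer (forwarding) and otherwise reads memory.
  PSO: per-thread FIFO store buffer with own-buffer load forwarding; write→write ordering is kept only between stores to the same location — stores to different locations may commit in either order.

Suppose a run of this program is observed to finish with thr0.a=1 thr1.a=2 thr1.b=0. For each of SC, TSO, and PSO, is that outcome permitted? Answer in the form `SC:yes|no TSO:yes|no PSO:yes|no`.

outcome vector order: (thr0.a,thr1.a,thr1.b)
SC (6): (0,0,0) (0,0,1) (0,2,1) (1,0,0) (1,0,1) (1,2,1)
TSO (6): (0,0,0) (0,0,1) (0,2,1) (1,0,0) (1,0,1) (1,2,1)
PSO (8): (0,0,0) (0,0,1) (0,2,0) (0,2,1) (1,0,0) (1,0,1) (1,2,0) (1,2,1)
target (1,2,0) ∈ {PSO}

SC:no TSO:no PSO:yes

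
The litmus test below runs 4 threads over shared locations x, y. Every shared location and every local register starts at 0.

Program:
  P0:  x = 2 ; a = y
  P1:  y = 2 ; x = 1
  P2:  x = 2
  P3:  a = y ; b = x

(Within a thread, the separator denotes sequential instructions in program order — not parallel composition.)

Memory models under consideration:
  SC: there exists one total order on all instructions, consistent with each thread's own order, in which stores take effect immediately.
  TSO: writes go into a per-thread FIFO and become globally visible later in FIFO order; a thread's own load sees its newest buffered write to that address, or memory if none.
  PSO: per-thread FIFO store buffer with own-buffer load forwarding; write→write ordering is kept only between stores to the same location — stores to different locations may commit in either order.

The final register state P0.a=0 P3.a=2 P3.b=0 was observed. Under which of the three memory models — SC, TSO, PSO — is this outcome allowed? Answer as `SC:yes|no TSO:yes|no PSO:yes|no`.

outcome vector order: (P0.a,P3.a,P3.b)
under SC → <0 0 0> <0 0 1> <0 0 2> <0 2 1> <0 2 2> <2 0 0> <2 0 1> <2 0 2> <2 2 0> <2 2 1> <2 2 2>
under TSO → <0 0 0> <0 0 1> <0 0 2> <0 2 0> <0 2 1> <0 2 2> <2 0 0> <2 0 1> <2 0 2> <2 2 0> <2 2 1> <2 2 2>
under PSO → <0 0 0> <0 0 1> <0 0 2> <0 2 0> <0 2 1> <0 2 2> <2 0 0> <2 0 1> <2 0 2> <2 2 0> <2 2 1> <2 2 2>
target <0 2 0> ∈ {TSO,PSO}

SC:no TSO:yes PSO:yes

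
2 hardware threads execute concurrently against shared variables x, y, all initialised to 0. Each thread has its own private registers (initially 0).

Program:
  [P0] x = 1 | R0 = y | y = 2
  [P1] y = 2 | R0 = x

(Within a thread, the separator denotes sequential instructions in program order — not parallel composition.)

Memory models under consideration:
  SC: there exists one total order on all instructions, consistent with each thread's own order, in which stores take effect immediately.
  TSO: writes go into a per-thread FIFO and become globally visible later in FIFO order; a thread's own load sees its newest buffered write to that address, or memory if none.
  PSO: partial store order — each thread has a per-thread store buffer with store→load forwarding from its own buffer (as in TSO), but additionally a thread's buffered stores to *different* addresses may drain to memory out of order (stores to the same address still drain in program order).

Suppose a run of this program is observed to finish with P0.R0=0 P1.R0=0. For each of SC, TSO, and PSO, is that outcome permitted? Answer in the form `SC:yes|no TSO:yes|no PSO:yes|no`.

SC:no TSO:yes PSO:yes

outcome vector order: (P0.R0,P1.R0)
[SC] allowed = {<0 1>; <2 0>; <2 1>}
[TSO] allowed = {<0 0>; <0 1>; <2 0>; <2 1>}
[PSO] allowed = {<0 0>; <0 1>; <2 0>; <2 1>}
target <0 0> ∈ {TSO,PSO}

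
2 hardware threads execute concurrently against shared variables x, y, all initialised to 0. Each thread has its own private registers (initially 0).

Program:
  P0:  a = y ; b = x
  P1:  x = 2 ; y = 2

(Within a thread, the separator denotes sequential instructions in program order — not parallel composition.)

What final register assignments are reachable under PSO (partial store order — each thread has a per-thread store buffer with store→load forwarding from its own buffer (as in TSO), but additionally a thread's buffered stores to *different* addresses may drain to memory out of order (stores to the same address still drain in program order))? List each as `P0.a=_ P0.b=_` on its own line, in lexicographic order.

outcome vector order: (P0.a,P0.b)
|PSO outcomes| = 4

P0.a=0 P0.b=0
P0.a=0 P0.b=2
P0.a=2 P0.b=0
P0.a=2 P0.b=2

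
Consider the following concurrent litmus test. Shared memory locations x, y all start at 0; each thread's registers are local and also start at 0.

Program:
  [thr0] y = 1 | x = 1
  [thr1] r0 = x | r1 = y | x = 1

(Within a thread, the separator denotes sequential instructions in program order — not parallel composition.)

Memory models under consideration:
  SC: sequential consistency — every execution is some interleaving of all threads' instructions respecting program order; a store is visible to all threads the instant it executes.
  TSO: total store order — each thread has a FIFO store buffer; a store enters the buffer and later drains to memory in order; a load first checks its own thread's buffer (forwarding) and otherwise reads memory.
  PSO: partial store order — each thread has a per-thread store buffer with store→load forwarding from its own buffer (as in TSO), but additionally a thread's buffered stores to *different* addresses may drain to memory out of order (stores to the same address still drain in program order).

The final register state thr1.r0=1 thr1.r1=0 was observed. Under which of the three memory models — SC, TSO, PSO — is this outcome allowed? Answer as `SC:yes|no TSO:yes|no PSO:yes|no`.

outcome vector order: (thr1.r0,thr1.r1)
SC (3): (0,0); (0,1); (1,1)
TSO (3): (0,0); (0,1); (1,1)
PSO (4): (0,0); (0,1); (1,0); (1,1)
target (1,0) ∈ {PSO}

SC:no TSO:no PSO:yes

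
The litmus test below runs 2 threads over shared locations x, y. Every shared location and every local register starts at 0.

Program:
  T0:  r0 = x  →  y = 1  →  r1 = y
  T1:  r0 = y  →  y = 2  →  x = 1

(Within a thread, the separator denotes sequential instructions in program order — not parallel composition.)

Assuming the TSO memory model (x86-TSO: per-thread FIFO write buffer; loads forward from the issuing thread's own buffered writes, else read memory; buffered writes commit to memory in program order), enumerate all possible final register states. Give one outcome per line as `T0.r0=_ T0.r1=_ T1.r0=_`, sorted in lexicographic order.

outcome vector order: (T0.r0,T0.r1,T1.r0)
|TSO outcomes| = 5

T0.r0=0 T0.r1=1 T1.r0=0
T0.r0=0 T0.r1=1 T1.r0=1
T0.r0=0 T0.r1=2 T1.r0=0
T0.r0=0 T0.r1=2 T1.r0=1
T0.r0=1 T0.r1=1 T1.r0=0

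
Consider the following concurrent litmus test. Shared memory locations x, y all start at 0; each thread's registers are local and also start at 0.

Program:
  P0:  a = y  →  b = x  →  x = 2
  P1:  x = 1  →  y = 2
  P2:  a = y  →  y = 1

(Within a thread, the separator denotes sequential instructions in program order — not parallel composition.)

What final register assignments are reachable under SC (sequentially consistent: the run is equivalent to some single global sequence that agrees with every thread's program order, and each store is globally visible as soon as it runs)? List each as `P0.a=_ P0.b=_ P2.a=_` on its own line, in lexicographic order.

outcome vector order: (P0.a,P0.b,P2.a)
|SC outcomes| = 9

P0.a=0 P0.b=0 P2.a=0
P0.a=0 P0.b=0 P2.a=2
P0.a=0 P0.b=1 P2.a=0
P0.a=0 P0.b=1 P2.a=2
P0.a=1 P0.b=0 P2.a=0
P0.a=1 P0.b=1 P2.a=0
P0.a=1 P0.b=1 P2.a=2
P0.a=2 P0.b=1 P2.a=0
P0.a=2 P0.b=1 P2.a=2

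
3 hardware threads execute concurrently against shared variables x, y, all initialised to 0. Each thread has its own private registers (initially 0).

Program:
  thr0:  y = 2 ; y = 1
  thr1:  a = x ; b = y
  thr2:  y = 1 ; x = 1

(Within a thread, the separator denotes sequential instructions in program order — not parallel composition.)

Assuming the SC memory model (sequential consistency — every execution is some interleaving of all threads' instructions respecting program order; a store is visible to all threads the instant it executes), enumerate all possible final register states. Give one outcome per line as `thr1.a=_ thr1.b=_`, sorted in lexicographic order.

outcome vector order: (thr1.a,thr1.b)
|SC outcomes| = 5

thr1.a=0 thr1.b=0
thr1.a=0 thr1.b=1
thr1.a=0 thr1.b=2
thr1.a=1 thr1.b=1
thr1.a=1 thr1.b=2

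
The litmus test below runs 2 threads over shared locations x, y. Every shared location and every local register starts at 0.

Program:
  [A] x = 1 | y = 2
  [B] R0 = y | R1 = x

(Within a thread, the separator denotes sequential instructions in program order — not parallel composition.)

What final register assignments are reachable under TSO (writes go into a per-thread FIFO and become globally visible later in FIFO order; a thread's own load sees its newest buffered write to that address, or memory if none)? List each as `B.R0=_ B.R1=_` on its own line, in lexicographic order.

outcome vector order: (B.R0,B.R1)
|TSO outcomes| = 3

B.R0=0 B.R1=0
B.R0=0 B.R1=1
B.R0=2 B.R1=1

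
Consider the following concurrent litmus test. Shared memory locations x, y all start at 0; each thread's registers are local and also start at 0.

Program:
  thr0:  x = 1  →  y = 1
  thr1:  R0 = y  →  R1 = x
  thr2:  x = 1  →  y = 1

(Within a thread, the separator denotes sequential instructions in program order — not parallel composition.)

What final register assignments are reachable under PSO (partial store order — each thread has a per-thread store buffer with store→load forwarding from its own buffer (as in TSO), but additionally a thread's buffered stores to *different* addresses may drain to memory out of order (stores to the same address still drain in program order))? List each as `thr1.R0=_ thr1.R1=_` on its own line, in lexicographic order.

outcome vector order: (thr1.R0,thr1.R1)
|PSO outcomes| = 4

thr1.R0=0 thr1.R1=0
thr1.R0=0 thr1.R1=1
thr1.R0=1 thr1.R1=0
thr1.R0=1 thr1.R1=1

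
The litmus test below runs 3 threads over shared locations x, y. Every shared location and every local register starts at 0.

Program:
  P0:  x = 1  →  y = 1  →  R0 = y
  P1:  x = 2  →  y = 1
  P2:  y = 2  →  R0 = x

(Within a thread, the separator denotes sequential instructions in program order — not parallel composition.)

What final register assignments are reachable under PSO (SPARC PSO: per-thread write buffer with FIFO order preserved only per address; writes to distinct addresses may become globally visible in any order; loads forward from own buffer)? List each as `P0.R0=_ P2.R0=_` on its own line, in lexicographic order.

outcome vector order: (P0.R0,P2.R0)
|PSO outcomes| = 6

P0.R0=1 P2.R0=0
P0.R0=1 P2.R0=1
P0.R0=1 P2.R0=2
P0.R0=2 P2.R0=0
P0.R0=2 P2.R0=1
P0.R0=2 P2.R0=2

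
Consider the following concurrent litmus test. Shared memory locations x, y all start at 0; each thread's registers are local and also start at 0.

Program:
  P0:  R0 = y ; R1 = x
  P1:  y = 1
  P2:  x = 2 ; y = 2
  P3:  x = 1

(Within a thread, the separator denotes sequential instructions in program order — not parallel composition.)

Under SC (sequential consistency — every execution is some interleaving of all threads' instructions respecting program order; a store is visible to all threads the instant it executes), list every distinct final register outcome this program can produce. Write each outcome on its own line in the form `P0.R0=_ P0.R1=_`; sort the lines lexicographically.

P0.R0=0 P0.R1=0
P0.R0=0 P0.R1=1
P0.R0=0 P0.R1=2
P0.R0=1 P0.R1=0
P0.R0=1 P0.R1=1
P0.R0=1 P0.R1=2
P0.R0=2 P0.R1=1
P0.R0=2 P0.R1=2

outcome vector order: (P0.R0,P0.R1)
|SC outcomes| = 8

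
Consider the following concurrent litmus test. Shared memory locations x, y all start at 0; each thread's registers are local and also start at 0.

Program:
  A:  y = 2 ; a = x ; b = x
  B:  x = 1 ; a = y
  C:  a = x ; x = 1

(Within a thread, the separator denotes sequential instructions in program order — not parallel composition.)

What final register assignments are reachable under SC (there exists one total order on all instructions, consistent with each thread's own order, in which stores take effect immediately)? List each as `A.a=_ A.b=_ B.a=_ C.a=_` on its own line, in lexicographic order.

outcome vector order: (A.a,A.b,B.a,C.a)
|SC outcomes| = 8

A.a=0 A.b=0 B.a=2 C.a=0
A.a=0 A.b=0 B.a=2 C.a=1
A.a=0 A.b=1 B.a=2 C.a=0
A.a=0 A.b=1 B.a=2 C.a=1
A.a=1 A.b=1 B.a=0 C.a=0
A.a=1 A.b=1 B.a=0 C.a=1
A.a=1 A.b=1 B.a=2 C.a=0
A.a=1 A.b=1 B.a=2 C.a=1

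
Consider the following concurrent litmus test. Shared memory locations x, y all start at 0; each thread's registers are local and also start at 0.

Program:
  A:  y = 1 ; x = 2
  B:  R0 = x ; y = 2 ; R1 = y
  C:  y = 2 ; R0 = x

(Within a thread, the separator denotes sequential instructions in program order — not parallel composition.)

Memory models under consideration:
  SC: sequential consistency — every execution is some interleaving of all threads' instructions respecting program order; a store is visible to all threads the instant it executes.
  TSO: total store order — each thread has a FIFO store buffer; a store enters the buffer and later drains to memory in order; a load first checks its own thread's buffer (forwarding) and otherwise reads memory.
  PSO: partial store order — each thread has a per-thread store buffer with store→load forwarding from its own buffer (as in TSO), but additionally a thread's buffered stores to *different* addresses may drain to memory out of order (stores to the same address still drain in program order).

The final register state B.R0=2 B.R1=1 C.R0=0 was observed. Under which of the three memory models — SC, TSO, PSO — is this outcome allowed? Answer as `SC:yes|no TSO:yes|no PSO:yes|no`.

outcome vector order: (B.R0,B.R1,C.R0)
[SC] allowed = {(0,1,0) (0,1,2) (0,2,0) (0,2,2) (2,2,0) (2,2,2)}
[TSO] allowed = {(0,1,0) (0,1,2) (0,2,0) (0,2,2) (2,2,0) (2,2,2)}
[PSO] allowed = {(0,1,0) (0,1,2) (0,2,0) (0,2,2) (2,1,0) (2,1,2) (2,2,0) (2,2,2)}
target (2,1,0) ∈ {PSO}

SC:no TSO:no PSO:yes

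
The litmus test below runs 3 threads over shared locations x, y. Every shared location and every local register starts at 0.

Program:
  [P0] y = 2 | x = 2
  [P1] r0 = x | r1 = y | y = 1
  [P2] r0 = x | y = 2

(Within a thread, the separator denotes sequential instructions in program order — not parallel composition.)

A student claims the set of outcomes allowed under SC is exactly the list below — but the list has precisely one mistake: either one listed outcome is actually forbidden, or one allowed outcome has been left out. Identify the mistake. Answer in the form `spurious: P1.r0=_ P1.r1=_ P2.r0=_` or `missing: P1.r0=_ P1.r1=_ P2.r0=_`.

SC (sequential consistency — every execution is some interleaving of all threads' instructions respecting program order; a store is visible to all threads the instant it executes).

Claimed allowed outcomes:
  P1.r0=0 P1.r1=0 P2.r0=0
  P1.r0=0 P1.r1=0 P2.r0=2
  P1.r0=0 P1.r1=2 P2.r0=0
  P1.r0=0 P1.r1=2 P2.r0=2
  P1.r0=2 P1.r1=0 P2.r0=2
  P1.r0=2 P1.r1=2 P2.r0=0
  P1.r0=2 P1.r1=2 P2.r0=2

outcome vector order: (P1.r0,P1.r1,P2.r0)
under SC → (0,0,0), (0,0,2), (0,2,0), (0,2,2), (2,2,0), (2,2,2)
claimed∖SC = {(2,0,2)}

spurious: P1.r0=2 P1.r1=0 P2.r0=2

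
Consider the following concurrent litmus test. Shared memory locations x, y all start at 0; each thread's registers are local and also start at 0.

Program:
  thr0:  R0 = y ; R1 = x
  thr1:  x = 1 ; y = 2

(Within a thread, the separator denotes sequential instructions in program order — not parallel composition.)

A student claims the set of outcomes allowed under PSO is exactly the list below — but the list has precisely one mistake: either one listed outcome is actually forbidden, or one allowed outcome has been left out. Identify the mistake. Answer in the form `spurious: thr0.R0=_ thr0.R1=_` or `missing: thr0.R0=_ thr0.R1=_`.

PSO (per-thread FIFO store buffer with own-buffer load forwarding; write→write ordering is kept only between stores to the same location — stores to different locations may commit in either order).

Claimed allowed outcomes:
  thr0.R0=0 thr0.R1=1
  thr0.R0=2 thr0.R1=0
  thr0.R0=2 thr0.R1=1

missing: thr0.R0=0 thr0.R1=0

outcome vector order: (thr0.R0,thr0.R1)
under PSO → 00 01 20 21
PSO∖claimed = {00}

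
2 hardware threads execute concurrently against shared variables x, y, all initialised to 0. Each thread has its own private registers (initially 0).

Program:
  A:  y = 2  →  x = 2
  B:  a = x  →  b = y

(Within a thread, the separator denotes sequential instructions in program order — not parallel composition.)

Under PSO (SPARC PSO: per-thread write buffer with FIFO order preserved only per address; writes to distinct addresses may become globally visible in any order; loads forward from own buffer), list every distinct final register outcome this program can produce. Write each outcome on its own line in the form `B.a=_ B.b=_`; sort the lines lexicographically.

outcome vector order: (B.a,B.b)
|PSO outcomes| = 4

B.a=0 B.b=0
B.a=0 B.b=2
B.a=2 B.b=0
B.a=2 B.b=2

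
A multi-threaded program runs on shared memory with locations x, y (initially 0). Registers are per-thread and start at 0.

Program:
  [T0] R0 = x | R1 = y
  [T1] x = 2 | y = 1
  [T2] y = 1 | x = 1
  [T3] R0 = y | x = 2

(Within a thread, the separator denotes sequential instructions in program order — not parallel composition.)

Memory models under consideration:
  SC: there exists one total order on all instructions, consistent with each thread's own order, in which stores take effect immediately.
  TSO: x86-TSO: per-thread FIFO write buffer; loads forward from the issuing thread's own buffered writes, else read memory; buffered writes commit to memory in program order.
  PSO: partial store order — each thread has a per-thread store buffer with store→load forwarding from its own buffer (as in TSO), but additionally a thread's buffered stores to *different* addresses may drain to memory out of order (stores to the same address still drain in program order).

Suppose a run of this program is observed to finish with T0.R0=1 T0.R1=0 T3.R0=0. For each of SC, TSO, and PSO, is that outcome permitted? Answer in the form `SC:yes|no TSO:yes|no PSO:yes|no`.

SC:no TSO:no PSO:yes

outcome vector order: (T0.R0,T0.R1,T3.R0)
[SC] allowed = {<0 0 0>; <0 0 1>; <0 1 0>; <0 1 1>; <1 1 0>; <1 1 1>; <2 0 0>; <2 0 1>; <2 1 0>; <2 1 1>}
[TSO] allowed = {<0 0 0>; <0 0 1>; <0 1 0>; <0 1 1>; <1 1 0>; <1 1 1>; <2 0 0>; <2 0 1>; <2 1 0>; <2 1 1>}
[PSO] allowed = {<0 0 0>; <0 0 1>; <0 1 0>; <0 1 1>; <1 0 0>; <1 0 1>; <1 1 0>; <1 1 1>; <2 0 0>; <2 0 1>; <2 1 0>; <2 1 1>}
target <1 0 0> ∈ {PSO}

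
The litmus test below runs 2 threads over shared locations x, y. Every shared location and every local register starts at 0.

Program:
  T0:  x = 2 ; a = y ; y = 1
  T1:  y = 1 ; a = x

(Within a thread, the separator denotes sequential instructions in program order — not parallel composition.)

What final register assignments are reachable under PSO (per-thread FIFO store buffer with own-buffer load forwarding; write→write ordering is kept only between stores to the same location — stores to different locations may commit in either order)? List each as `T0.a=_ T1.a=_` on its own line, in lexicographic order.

outcome vector order: (T0.a,T1.a)
|PSO outcomes| = 4

T0.a=0 T1.a=0
T0.a=0 T1.a=2
T0.a=1 T1.a=0
T0.a=1 T1.a=2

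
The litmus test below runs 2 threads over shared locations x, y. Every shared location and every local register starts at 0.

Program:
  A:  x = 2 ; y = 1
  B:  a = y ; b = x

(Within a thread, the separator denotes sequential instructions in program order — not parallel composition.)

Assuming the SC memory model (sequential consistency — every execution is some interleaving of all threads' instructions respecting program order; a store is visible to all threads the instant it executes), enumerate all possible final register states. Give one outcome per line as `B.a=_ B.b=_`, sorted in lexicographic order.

B.a=0 B.b=0
B.a=0 B.b=2
B.a=1 B.b=2

outcome vector order: (B.a,B.b)
|SC outcomes| = 3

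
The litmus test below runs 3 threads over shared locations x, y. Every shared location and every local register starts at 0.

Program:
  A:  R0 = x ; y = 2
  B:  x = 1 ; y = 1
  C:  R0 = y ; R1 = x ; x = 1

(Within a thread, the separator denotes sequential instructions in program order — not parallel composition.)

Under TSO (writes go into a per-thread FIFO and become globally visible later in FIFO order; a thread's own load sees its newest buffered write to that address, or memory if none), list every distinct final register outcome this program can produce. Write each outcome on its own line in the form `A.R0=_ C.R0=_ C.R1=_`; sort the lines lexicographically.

outcome vector order: (A.R0,C.R0,C.R1)
|TSO outcomes| = 9

A.R0=0 C.R0=0 C.R1=0
A.R0=0 C.R0=0 C.R1=1
A.R0=0 C.R0=1 C.R1=1
A.R0=0 C.R0=2 C.R1=0
A.R0=0 C.R0=2 C.R1=1
A.R0=1 C.R0=0 C.R1=0
A.R0=1 C.R0=0 C.R1=1
A.R0=1 C.R0=1 C.R1=1
A.R0=1 C.R0=2 C.R1=1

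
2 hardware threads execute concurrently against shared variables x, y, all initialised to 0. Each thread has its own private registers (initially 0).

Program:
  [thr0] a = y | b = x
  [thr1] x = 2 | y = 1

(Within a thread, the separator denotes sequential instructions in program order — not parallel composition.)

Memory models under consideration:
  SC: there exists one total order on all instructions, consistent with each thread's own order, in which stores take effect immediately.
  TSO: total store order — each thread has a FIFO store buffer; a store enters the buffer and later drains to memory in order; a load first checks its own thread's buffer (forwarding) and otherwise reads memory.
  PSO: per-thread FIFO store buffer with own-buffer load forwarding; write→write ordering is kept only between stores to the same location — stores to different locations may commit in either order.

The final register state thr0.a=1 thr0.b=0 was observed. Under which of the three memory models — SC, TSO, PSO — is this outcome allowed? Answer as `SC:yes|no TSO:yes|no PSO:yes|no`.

SC:no TSO:no PSO:yes

outcome vector order: (thr0.a,thr0.b)
SC (3): 0/0 0/2 1/2
TSO (3): 0/0 0/2 1/2
PSO (4): 0/0 0/2 1/0 1/2
target 1/0 ∈ {PSO}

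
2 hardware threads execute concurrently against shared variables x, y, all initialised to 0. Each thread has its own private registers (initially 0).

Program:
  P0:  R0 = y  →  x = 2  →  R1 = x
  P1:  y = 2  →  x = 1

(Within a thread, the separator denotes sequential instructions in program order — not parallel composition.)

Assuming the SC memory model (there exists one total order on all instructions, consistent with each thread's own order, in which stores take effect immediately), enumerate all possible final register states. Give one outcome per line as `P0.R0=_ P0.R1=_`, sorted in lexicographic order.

P0.R0=0 P0.R1=1
P0.R0=0 P0.R1=2
P0.R0=2 P0.R1=1
P0.R0=2 P0.R1=2

outcome vector order: (P0.R0,P0.R1)
|SC outcomes| = 4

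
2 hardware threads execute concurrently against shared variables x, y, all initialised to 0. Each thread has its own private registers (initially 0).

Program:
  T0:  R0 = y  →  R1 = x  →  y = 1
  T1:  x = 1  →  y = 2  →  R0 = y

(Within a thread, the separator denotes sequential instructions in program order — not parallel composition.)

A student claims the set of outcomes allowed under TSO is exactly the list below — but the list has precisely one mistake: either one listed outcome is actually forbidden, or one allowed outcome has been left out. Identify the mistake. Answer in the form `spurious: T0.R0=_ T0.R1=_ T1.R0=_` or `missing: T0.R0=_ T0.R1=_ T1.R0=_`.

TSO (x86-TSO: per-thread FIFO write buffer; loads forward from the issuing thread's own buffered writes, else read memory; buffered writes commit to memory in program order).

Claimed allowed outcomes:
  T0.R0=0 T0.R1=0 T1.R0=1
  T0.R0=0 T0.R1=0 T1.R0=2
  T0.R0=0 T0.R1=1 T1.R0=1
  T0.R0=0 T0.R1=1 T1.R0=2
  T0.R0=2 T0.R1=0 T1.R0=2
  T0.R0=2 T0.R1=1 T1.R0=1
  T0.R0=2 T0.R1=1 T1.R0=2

outcome vector order: (T0.R0,T0.R1,T1.R0)
[TSO] allowed = {<0 0 1>; <0 0 2>; <0 1 1>; <0 1 2>; <2 1 1>; <2 1 2>}
claimed∖TSO = {<2 0 2>}

spurious: T0.R0=2 T0.R1=0 T1.R0=2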